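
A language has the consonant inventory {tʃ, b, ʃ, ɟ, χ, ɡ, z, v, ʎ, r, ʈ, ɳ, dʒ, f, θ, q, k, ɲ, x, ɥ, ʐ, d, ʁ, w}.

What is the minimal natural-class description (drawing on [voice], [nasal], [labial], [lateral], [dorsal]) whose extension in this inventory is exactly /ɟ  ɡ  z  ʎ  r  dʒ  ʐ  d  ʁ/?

The class [+voice], [-nasal], [-labial] has exactly /ɟ, ɡ, z, ʎ, r, dʒ, ʐ, d, ʁ/ as its extension in this inventory. No smaller conjunction from the listed features achieves this: [-nasal, -labial] alone would also admit /tʃ, ʃ, χ, ʈ, …/; [+voice, -labial] alone would also admit /ɳ, ɲ/; [+voice, -nasal] alone would also admit /b, v, ɥ, w/; and checking the remaining two-feature bundles turns up none with this extension.

[+voice, -nasal, -labial]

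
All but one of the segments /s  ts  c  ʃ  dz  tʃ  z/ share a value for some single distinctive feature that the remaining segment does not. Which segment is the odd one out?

[strident] (equivalently [dorsal]) groups all but one: /ts, z, tʃ, dz, s, ʃ/ share [+strident] while /c/ (voiceless palatal stop) alone is [-strident]. Removing any other segment would not leave a single-feature class that excludes it.

c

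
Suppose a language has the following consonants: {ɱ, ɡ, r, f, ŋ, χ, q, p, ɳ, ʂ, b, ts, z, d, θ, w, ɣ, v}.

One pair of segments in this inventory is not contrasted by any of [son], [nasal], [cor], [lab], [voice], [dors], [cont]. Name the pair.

Both /ʂ/ and /θ/ are [−sonorant], [−nasal], [+coronal], [−labial], [−voice], [−dorsal], [+continuant]. Since the list omits [strident], [anterior] and [distributed] — which do distinguish the voiceless retroflex fricative from the voiceless dental fricative — this pair collapses; all other pairs remain distinct.

ʂ, θ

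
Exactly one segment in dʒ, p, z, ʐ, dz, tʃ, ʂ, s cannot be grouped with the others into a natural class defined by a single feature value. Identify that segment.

The remaining segments after removing /p/ share [+strident]; /p/ (voiceless bilabial stop) is [-strident]. For every other candidate removal, the leftover set fails to share any single feature value that the removed segment lacks.

p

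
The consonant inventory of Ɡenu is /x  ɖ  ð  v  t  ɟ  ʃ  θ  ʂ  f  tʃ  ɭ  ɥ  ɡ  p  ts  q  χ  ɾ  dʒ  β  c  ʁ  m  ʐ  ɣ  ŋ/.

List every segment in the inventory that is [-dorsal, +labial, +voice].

Among the inventory, the [-dorsal] segments are /ɖ, ð, v, t, ʃ, θ, ʂ, f, tʃ, ɭ, p, ts, ɾ, dʒ, β, m, ʐ/.
Then [+labial] gives /v, f, p, β, m/.
Then [+voice] leaves /v, β, m/.

v, β, m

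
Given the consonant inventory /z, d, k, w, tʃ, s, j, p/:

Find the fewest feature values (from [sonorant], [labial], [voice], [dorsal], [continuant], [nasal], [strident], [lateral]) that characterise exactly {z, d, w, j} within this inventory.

/z, d, w, j/ are exactly the [+voice] segments in the inventory, so a single feature suffices.

[+voice]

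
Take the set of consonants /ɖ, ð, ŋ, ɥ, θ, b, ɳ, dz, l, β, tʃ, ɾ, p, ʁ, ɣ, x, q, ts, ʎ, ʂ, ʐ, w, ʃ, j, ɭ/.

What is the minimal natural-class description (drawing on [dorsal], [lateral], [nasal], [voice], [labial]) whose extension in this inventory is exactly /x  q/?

[-voice, +dorsal]

The class [-voice], [+dorsal] has exactly /x, q/ as its extension in this inventory. No smaller conjunction from the listed features achieves this: [+dorsal] alone would also admit /ŋ, ɥ, ʁ, ɣ, …/; [-voice] alone would also admit /θ, tʃ, p, ts, …/; and checking the remaining single features turns up none with this extension.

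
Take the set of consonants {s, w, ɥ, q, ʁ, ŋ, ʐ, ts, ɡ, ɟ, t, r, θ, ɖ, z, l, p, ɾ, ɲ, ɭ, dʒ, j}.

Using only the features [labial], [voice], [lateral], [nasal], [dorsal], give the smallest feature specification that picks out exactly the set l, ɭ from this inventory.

[+lateral]

/l, ɭ/ are exactly the [+lateral] segments in the inventory, so a single feature suffices.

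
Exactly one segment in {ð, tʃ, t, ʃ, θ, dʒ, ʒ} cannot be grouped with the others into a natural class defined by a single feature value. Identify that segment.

/θ, dʒ, ð, ʃ, ʒ, tʃ/ are all [+distributed], but /t/ (voiceless alveolar stop) is [-distributed]. No other single segment can be removed to leave a set sharing one feature value that the removed segment lacks, so /t/ is the odd one out.

t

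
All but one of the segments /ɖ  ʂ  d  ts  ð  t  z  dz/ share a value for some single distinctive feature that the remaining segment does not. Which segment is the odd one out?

ð

/ts, ʂ, z, dz, t, ɖ, d/ are all [−distributed], but /ð/ (voiced dental fricative) is [+distributed]. No other single segment can be removed to leave a set sharing one feature value that the removed segment lacks, so /ð/ is the odd one out.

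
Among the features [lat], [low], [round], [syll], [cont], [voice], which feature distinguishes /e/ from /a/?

/e/ is the mid front unrounded tense vowel and /a/ is the low unrounded vowel. Both are [-lateral], [-round], [+syllabic], [+continuant], [+voice]. /e/ is [-low] while /a/ is [+low], so the distinguishing feature is [low].

[low]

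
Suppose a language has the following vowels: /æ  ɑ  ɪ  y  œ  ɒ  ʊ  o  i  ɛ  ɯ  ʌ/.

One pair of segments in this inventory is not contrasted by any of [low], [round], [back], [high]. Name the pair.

On the given features, /ɪ/ and /i/ have an identical profile: [−low], [−round], [−back], [+high]. No other two segments in the inventory coincide on all 4 features. (They do differ in [tense], which is not among the given features.)

ɪ, i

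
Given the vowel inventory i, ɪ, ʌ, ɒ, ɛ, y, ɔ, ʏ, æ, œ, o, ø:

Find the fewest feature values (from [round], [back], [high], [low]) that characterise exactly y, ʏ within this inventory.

[+high, +round]

The class [+high], [+round] has exactly /y, ʏ/ as its extension in this inventory. No smaller conjunction from the listed features achieves this: [+round] alone would also admit /ɒ, ɔ, œ, o, …/; [+high] alone would also admit /i, ɪ/; and checking the remaining single features turns up none with this extension.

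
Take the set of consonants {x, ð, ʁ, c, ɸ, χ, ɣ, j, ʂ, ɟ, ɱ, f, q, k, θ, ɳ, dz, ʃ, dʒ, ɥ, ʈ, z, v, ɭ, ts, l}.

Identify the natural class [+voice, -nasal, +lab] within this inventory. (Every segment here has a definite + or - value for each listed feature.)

ɥ, v

Checking each segment against [+voice], [-nasal], [+labial]: /ɥ/ (labial-palatal glide), /v/ (voiced labiodental fricative) satisfy every feature; every other segment in the inventory fails at least one.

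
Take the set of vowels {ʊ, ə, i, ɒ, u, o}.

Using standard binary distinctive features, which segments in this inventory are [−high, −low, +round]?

o

Among the inventory, the [−high] segments are /ə, ɒ, o/.
Intersecting with [−low] gives /ə, o/.
Then [+round] leaves /o/.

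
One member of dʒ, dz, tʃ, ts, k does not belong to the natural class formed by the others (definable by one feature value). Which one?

[delayed release] (equivalently [strident], [coronal], [dorsal]) groups all but one: /dʒ, dz, tʃ, ts/ share [+delayed release] while /k/ (voiceless velar stop) alone is [−delayed release]. Removing any other segment would not leave a single-feature class that excludes it.

k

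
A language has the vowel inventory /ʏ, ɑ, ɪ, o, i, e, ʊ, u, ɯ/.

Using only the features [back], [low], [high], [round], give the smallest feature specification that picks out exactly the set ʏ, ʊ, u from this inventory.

[+high, +round]

Every target segment is [+high], [+round]; each remaining inventory member fails at least one of these. Each conjunct is needed — [+round] alone would also admit /o/; [+high] alone would also admit /ɪ, i, ɯ/ — and no other single listed feature has exactly this extension, so two is the minimum.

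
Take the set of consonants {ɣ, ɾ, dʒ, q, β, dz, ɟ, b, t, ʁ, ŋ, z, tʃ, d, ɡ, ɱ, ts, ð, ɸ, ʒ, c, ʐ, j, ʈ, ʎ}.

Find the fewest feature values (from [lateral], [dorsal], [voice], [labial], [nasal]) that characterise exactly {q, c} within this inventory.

Every target segment is [−voice], [+dorsal]; each remaining inventory member fails at least one of these. Each conjunct is needed — [+dorsal] alone would also admit /ɣ, ɟ, ʁ, ŋ, …/; [−voice] alone would also admit /t, tʃ, ts, ɸ, …/ — and no other single listed feature has exactly this extension, so two is the minimum.

[−voice, +dorsal]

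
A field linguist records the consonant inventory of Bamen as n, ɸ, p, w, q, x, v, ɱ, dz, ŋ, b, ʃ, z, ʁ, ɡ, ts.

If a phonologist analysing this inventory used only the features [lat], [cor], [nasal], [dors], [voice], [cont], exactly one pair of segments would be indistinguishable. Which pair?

w, ʁ

On the given features, /w/ and /ʁ/ have an identical profile: [−lateral], [−coronal], [−nasal], [+dorsal], [+voice], [+continuant]. No other two segments in the inventory coincide on all 6 features. (They do differ in [labial], [round] and [high], which are not among the given features.)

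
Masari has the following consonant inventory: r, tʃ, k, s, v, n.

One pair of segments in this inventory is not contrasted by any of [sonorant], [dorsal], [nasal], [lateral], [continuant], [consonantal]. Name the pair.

On the given features, /v/ and /s/ have an identical profile: [-sonorant], [-dorsal], [-nasal], [-lateral], [+continuant], [+consonantal]. No other two segments in the inventory coincide on all 6 features. (They do differ in [voice], [labial] and [coronal], which are not among the given features.)

v, s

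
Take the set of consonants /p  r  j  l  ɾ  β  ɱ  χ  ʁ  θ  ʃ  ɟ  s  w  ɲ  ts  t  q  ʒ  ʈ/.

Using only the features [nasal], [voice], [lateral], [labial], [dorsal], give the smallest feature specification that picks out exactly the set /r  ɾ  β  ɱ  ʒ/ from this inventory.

[+voice, -lateral, -dorsal]

/r, ɾ, β, ɱ, ʒ/ are all [+voice], [-lateral], [-dorsal], and no other segment in the inventory matches all three values. Dropping any one of them over-generates: [-lateral, -dorsal] alone would also admit /p, θ, ʃ, s, …/; [+voice, -dorsal] alone would also admit /l/; [+voice, -lateral] alone would also admit /j, ʁ, ɟ, w, …/. No other combination of two listed features picks out exactly this set either, so fewer than three features will not do.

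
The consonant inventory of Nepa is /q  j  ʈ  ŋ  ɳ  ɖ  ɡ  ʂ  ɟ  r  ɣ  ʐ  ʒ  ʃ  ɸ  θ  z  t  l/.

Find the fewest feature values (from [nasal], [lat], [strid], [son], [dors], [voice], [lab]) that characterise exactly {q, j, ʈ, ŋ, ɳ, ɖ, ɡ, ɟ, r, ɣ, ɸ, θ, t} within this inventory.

[−strid, −lat]

Every target segment is [−strident], [−lateral]; each remaining inventory member fails at least one of these. Each conjunct is needed — [−lateral] alone would also admit /ʂ, ʐ, ʒ, ʃ, …/; [−strident] alone would also admit /l/ — and no other single listed feature has exactly this extension, so two is the minimum.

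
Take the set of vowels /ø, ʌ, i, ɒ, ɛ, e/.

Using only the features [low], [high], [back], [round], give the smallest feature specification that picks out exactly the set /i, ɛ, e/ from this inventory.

Every target segment is [-back], [-round]; each remaining inventory member fails at least one of these. Each conjunct is needed — [-round] alone would also admit /ʌ/; [-back] alone would also admit /ø/ — and no other single listed feature has exactly this extension, so two is the minimum.

[-back, -round]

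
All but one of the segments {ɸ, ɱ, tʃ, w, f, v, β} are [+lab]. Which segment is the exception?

tʃ

/tʃ/ is the voiceless postalveolar affricate, which is [−labial]; the rest — /w, ɱ, β, ɸ, v, f/ — are [+labial].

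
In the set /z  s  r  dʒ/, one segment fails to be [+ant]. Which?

/r, z, s/ are all [+anterior]; /dʒ/ (voiced postalveolar affricate) is [-anterior].

dʒ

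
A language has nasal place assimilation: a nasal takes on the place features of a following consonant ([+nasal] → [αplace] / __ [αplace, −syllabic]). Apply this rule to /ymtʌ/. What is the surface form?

[yntʌ]

In /ymtʌ/, the nasal /m/ precedes /t/, which is [+coronal]. The nasal assimilates in place, becoming the [+coronal] nasal /n/. The surface form is [yntʌ].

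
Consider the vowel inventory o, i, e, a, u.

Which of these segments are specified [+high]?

i, u

The feature [high] marks segments produced with the tongue body raised. In this inventory /i, u/ have that property, so they are [+high]; /o, e, a/ are [−high].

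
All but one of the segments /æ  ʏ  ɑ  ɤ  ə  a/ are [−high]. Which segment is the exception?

Every segment except /ʏ/ is [−high]. /ʏ/ (high front rounded lax vowel) is [+high], so it is the exception.

ʏ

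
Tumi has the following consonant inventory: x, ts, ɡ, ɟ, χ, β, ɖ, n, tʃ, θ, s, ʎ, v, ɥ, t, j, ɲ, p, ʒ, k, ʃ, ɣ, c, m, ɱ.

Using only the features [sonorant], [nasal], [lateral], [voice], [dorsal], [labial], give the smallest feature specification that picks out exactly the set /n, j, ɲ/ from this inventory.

[+sonorant, −lateral, −labial]

Every target segment is [+sonorant], [−lateral], [−labial]; each remaining inventory member fails at least one of these. Each conjunct is needed — [−lateral, −labial] alone would also admit /x, ts, ɡ, ɟ, …/; [+sonorant, −labial] alone would also admit /ʎ/; [+sonorant, −lateral] alone would also admit /ɥ, m, ɱ/ — and no other combination of two listed features has exactly this extension, so three is the minimum.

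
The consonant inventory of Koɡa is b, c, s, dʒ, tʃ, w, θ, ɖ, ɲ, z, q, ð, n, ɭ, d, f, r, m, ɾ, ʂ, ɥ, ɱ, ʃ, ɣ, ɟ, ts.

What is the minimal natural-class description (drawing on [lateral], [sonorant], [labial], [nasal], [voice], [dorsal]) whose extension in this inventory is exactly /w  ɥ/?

The class [+labial], [+dorsal] has exactly /w, ɥ/ as its extension in this inventory. No smaller conjunction from the listed features achieves this: [+dorsal] alone would also admit /c, ɲ, q, ɣ, …/; [+labial] alone would also admit /b, f, m, ɱ/; and checking the remaining single features turns up none with this extension.

[+labial, +dorsal]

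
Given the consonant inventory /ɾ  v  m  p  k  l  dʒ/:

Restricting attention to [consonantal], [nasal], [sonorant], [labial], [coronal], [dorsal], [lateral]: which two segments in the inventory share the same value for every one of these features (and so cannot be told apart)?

p, v

On the given features, /p/ and /v/ have an identical profile: [+consonantal], [−nasal], [−sonorant], [+labial], [−coronal], [−dorsal], [−lateral]. No other two segments in the inventory coincide on all 7 features. (They do differ in [voice] and [continuant], which are not among the given features.)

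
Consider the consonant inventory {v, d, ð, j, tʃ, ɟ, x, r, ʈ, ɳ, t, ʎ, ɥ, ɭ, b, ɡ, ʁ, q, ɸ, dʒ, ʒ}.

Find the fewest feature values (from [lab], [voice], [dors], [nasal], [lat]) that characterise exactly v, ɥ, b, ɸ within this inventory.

[+lab]

Every target segment is [+labial] and no other inventory member is, so one feature is enough.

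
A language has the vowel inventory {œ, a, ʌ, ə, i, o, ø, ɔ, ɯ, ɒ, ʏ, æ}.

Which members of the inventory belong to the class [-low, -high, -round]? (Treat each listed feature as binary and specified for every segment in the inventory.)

Checking each segment against [-low], [-high], [-round]: /ʌ/ (mid back unrounded lax vowel), /ə/ (mid central vowel (schwa)) satisfy every feature; every other segment in the inventory fails at least one.

ʌ, ə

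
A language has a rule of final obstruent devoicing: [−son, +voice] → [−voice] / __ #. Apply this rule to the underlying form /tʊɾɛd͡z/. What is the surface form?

[tʊɾɛt͡s]

/d͡z/ satisfies [−son, +voice] and sits in __ #. The [−voice] counterpart of the voiced alveolar affricate is /t͡s/. Other segments in /tʊɾɛd͡z/ either fail the structural description or are not in the environment, so the surface form is [tʊɾɛt͡s].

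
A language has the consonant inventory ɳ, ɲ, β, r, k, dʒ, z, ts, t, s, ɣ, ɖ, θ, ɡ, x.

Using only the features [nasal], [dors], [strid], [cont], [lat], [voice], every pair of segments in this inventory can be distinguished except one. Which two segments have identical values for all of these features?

β, r

Both /β/ and /r/ are [-nasal], [-dorsal], [-strident], [+continuant], [-lateral], [+voice]. Since the list omits [sonorant], [labial] and [coronal] — which do distinguish the voiced bilabial fricative from the alveolar trill — this pair collapses; all other pairs remain distinct.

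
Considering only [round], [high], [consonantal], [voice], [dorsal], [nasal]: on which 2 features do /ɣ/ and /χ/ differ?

/ɣ/ (voiced velar fricative) and /χ/ (voiceless uvular fricative) agree on [−round], [+consonantal], [+dorsal], [−nasal]. They differ on [voice] (/ɣ/ [+], /χ/ [−]), [high] (/ɣ/ [+], /χ/ [−]).

[voice], [high]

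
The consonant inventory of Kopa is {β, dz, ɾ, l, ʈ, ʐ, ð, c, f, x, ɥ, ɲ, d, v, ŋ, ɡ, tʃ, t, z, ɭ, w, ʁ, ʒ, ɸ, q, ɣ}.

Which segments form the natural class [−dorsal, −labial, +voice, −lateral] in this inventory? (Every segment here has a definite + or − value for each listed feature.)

dz, ɾ, ʐ, ð, d, z, ʒ

Eliminate segments failing any feature: /β, f, v, ɸ/ are [+labial]; /l, ɭ/ are [+lateral]; /ʈ, tʃ, t/ are [−voice]; /c, x, ɥ, ɲ, ŋ, ɡ, w, ʁ, q, ɣ/ are [+dorsal]. The remaining /dz, ɾ, ʐ, ð, d, z, ʒ/ satisfy [−dorsal], [−labial], [+voice], [−lateral].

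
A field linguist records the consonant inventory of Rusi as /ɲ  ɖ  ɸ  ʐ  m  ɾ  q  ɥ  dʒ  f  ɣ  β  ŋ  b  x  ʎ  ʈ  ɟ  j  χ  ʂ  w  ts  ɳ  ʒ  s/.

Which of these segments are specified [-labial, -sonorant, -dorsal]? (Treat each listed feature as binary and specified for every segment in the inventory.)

Eliminate segments failing any feature: /ɲ, ɾ, ŋ, ʎ, j, ɳ/ are [+sonorant]; /ɸ, m, ɥ, f, β, b, w/ are [+labial]; /q, ɣ, x, ɟ, χ/ are [+dorsal]. The remaining /ɖ, ʐ, dʒ, ʈ, ʂ, ts, ʒ, s/ satisfy [-labial], [-sonorant], [-dorsal].

ɖ, ʐ, dʒ, ʈ, ʂ, ts, ʒ, s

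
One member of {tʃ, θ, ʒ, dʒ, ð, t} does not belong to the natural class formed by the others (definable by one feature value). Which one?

The remaining segments after removing /t/ share [+distributed]; /t/ (voiceless alveolar stop) is [−distributed]. For every other candidate removal, the leftover set fails to share any single feature value that the removed segment lacks.

t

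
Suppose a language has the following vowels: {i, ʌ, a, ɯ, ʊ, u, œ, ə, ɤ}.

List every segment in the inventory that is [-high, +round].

œ

Checking each segment against [-high], [+round]: /œ/ (mid front rounded lax vowel) satisfies every feature; every other segment in the inventory fails at least one.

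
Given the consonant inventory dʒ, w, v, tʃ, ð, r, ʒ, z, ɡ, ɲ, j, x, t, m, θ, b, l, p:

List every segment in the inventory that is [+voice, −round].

dʒ, v, ð, r, ʒ, z, ɡ, ɲ, j, m, b, l

Checking each segment against [+voice], [−round]: /dʒ/ (voiced postalveolar affricate), /v/ (voiced labiodental fricative), /ð/ (voiced dental fricative), /r/ (alveolar trill), /ʒ/ (voiced postalveolar fricative), /z/ (voiced alveolar fricative), among others, satisfy every feature; every other segment in the inventory fails at least one.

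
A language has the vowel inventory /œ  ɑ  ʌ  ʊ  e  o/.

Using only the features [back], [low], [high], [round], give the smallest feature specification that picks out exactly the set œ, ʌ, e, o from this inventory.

/œ, ʌ, e, o/ are all [-high], [-low], and no other segment in the inventory matches both values. Dropping any one of them over-generates: [-low] alone would also admit /ʊ/; [-high] alone would also admit /ɑ/. No other single listed feature picks out exactly this set either, so fewer than two features will not do.

[-high, -low]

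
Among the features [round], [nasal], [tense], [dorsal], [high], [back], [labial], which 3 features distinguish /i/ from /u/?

/i/ is the high front unrounded tense vowel and /u/ is the high back rounded tense vowel. Both are [−nasal], [+tense], [+dorsal], [+high]. /i/ is [−labial] while /u/ is [+labial]; /i/ is [−round] while /u/ is [+round]; /i/ is [−back] while /u/ is [+back], so the distinguishing features are [labial], [round], [back].

[labial], [round], [back]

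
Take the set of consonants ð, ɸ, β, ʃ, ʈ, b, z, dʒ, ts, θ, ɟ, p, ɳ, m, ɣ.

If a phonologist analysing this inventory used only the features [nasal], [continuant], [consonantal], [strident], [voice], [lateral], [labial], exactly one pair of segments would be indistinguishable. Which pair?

/ð/ (voiced dental fricative) and /ɣ/ (voiced velar fricative) are both [−nasal], [+continuant], [+consonantal], [−strident], [+voice], [−lateral], [−labial], so none of the listed features separates them. (They do differ in [coronal] and [dorsal], which are not among the given features.) Every other pair in the inventory differs on at least one listed feature.

ð, ɣ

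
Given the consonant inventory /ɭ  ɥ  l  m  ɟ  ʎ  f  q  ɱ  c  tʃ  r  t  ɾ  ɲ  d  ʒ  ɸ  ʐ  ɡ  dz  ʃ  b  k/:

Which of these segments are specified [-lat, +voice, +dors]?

First, the [-lateral] segments are /ɥ, m, ɟ, f, q, ɱ, c, tʃ, r, t, ɾ, ɲ, d, ʒ, ɸ, ʐ, ɡ, dz, ʃ, b, k/.
Intersecting with [+voice] gives /ɥ, m, ɟ, ɱ, r, ɾ, ɲ, d, ʒ, ʐ, ɡ, dz, b/.
Among these, [+dorsal] leaves /ɥ, ɟ, ɲ, ɡ/.

ɥ, ɟ, ɲ, ɡ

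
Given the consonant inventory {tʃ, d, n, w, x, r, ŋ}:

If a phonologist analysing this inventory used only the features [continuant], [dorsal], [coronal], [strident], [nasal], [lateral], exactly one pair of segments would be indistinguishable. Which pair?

Both /w/ and /x/ are [+continuant], [+dorsal], [-coronal], [-strident], [-nasal], [-lateral]. Since the list omits [sonorant], [voice], [labial] and [round] — which do distinguish the labial-velar glide from the voiceless velar fricative — this pair collapses; all other pairs remain distinct.

w, x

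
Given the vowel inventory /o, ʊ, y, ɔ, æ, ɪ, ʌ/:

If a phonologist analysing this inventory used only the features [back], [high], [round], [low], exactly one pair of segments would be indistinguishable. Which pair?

/o/ (mid back rounded tense vowel) and /ɔ/ (mid back rounded lax vowel) are both [+back], [−high], [+round], [−low], so none of the listed features separates them. (They do differ in [tense], which is not among the given features.) Every other pair in the inventory differs on at least one listed feature.

o, ɔ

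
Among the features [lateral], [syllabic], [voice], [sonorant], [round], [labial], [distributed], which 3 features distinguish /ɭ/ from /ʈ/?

/ɭ/ (retroflex lateral approximant) and /ʈ/ (voiceless retroflex stop) agree on [-syllabic], [-round], [-labial], [-distributed]. They differ on [sonorant] (/ɭ/ [+], /ʈ/ [-]), [voice] (/ɭ/ [+], /ʈ/ [-]), [lateral] (/ɭ/ [+], /ʈ/ [-]).

[sonorant], [voice], [lateral]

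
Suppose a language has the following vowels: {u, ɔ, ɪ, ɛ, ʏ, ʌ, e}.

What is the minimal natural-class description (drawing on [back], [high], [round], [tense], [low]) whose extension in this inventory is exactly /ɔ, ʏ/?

[+round, −tense]

Every target segment is [+round], [−tense]; each remaining inventory member fails at least one of these. Each conjunct is needed — [−tense] alone would also admit /ɪ, ɛ, ʌ/; [+round] alone would also admit /u/ — and no other single listed feature has exactly this extension, so two is the minimum.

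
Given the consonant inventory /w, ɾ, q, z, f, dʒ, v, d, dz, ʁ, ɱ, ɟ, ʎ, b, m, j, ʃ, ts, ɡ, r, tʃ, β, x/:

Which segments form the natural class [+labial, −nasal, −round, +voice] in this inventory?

v, b, β

Eliminate segments failing any feature: /w/ is [+round]; /ɾ, q, z, dʒ, d, dz, ʁ, ɟ, ʎ, j, ʃ, ts, ɡ, r, tʃ, x/ are [−labial]; /f/ is [−voice]; /ɱ, m/ are [+nasal]. The remaining /v, b, β/ satisfy [+labial], [−nasal], [−round], [+voice].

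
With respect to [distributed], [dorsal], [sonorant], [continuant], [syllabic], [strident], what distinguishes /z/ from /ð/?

/z/ is the voiced alveolar fricative and /ð/ is the voiced dental fricative. Both are [−dorsal], [−sonorant], [+continuant], [−syllabic]. /z/ is [+strident] while /ð/ is [−strident]; /z/ is [−distributed] while /ð/ is [+distributed], so the distinguishing features are [strident], [distributed].

[strident], [distributed]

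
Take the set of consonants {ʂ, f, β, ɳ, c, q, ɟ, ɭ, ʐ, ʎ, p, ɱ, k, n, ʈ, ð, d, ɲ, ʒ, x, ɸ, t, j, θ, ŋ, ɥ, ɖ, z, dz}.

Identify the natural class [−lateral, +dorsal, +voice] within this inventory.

ɟ, ɲ, j, ŋ, ɥ

Checking each segment against [−lateral], [+dorsal], [+voice]: /ɟ/ (voiced palatal stop), /ɲ/ (palatal nasal), /j/ (palatal glide), /ŋ/ (velar nasal), /ɥ/ (labial-palatal glide) satisfy every feature; every other segment in the inventory fails at least one.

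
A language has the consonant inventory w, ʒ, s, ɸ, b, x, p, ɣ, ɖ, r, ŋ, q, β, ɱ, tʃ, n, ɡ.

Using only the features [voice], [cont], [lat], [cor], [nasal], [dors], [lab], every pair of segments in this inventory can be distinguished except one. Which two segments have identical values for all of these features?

r, ʒ

Both /r/ and /ʒ/ are [+voice], [+continuant], [−lateral], [+coronal], [−nasal], [−dorsal], [−labial]. Since the list omits [sonorant], [strident] and [anterior] — which do distinguish the alveolar trill from the voiced postalveolar fricative — this pair collapses; all other pairs remain distinct.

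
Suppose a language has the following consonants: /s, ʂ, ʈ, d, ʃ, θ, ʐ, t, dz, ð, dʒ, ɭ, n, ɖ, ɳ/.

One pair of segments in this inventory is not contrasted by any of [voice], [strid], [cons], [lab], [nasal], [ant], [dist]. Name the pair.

ɖ, ɭ

Both /ɖ/ and /ɭ/ are [+voice], [-strident], [+consonantal], [-labial], [-nasal], [-anterior], [-distributed]. Since the list omits [sonorant] and [lateral] — which do distinguish the voiced retroflex stop from the retroflex lateral approximant — this pair collapses; all other pairs remain distinct.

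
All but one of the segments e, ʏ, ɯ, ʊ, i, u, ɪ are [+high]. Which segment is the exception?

/i, ɪ, ʏ, u, ʊ, ɯ/ are all [+high]; /e/ (mid front unrounded tense vowel) is [−high].

e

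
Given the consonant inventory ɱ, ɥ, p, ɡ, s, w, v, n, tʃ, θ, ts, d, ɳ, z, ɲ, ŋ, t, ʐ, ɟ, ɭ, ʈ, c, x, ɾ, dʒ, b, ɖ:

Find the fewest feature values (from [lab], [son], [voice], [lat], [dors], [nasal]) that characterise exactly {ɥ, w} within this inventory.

The class [+labial], [+dorsal] has exactly /ɥ, w/ as its extension in this inventory. No smaller conjunction from the listed features achieves this: [+dorsal] alone would also admit /ɡ, ɲ, ŋ, ɟ, …/; [+labial] alone would also admit /ɱ, p, v, b/; and checking the remaining single features turns up none with this extension.

[+lab, +dors]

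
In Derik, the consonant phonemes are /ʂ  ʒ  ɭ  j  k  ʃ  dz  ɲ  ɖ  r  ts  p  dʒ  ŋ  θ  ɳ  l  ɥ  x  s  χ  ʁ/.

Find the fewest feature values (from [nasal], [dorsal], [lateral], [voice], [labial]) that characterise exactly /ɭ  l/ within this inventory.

[+lateral]

Every target segment is [+lateral] and no other inventory member is, so one feature is enough.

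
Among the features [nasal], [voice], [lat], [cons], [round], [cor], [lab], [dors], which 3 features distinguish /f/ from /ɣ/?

/f/ is the voiceless labiodental fricative and /ɣ/ is the voiced velar fricative. Both are [−nasal], [−lateral], [+consonantal], [−round], [−coronal]. /f/ is [−voice] while /ɣ/ is [+voice]; /f/ is [+labial] while /ɣ/ is [−labial]; /f/ is [−dorsal] while /ɣ/ is [+dorsal], so the distinguishing features are [voice], [labial], [dorsal].

[voice], [labial], [dorsal]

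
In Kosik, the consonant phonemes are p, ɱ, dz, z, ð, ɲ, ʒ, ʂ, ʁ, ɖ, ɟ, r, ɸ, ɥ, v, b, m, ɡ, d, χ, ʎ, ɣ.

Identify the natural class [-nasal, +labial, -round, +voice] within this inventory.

v, b

Among the inventory, the [-nasal] segments are /p, dz, z, ð, ʒ, ʂ, ʁ, ɖ, ɟ, r, ɸ, ɥ, v, b, ɡ, d, χ, ʎ, ɣ/.
Then [+labial] gives /p, ɸ, ɥ, v, b/.
Intersecting with [-round] gives /p, ɸ, v, b/.
Of those, [+voice] leaves /v, b/.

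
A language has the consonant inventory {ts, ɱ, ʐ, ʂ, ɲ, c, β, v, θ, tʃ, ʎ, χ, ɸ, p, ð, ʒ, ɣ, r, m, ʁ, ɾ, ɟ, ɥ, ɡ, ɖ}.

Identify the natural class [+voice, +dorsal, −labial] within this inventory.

First, the [+voice] segments are /ɱ, ʐ, ɲ, β, v, ʎ, ð, ʒ, ɣ, r, m, ʁ, ɾ, ɟ, ɥ, ɡ, ɖ/.
Then [+dorsal] gives /ɲ, ʎ, ɣ, ʁ, ɟ, ɥ, ɡ/.
Of those, [−labial] leaves /ɲ, ʎ, ɣ, ʁ, ɟ, ɡ/.

ɲ, ʎ, ɣ, ʁ, ɟ, ɡ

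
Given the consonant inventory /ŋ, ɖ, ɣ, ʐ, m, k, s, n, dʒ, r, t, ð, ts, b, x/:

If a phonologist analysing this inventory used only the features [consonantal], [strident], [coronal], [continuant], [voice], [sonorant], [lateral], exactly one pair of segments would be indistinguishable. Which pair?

/ŋ/ (velar nasal) and /m/ (bilabial nasal) are both [+consonantal], [−strident], [−coronal], [−continuant], [+voice], [+sonorant], [−lateral], so none of the listed features separates them. (They do differ in [labial] and [dorsal], which are not among the given features.) Every other pair in the inventory differs on at least one listed feature.

ŋ, m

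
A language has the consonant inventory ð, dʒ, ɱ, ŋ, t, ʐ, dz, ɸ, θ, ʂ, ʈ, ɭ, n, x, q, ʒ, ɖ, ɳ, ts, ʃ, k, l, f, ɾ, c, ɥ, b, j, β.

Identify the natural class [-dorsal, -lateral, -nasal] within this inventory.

ð, dʒ, t, ʐ, dz, ɸ, θ, ʂ, ʈ, ʒ, ɖ, ts, ʃ, f, ɾ, b, β

Eliminate segments failing any feature: /ɱ, n, ɳ/ are [+nasal]; /ŋ, x, q, k, c, ɥ, j/ are [+dorsal]; /ɭ, l/ are [+lateral]. The remaining /ð, dʒ, t, ʐ, dz, ɸ, θ, ʂ, ʈ, ʒ, ɖ, ts, ʃ, f, ɾ, b, β/ satisfy [-dorsal], [-lateral], [-nasal].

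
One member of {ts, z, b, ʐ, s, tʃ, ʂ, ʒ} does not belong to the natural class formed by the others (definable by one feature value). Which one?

The remaining segments after removing /b/ share [+strident]; /b/ (voiced bilabial stop) is [−strident]. For every other candidate removal, the leftover set fails to share any single feature value that the removed segment lacks.

b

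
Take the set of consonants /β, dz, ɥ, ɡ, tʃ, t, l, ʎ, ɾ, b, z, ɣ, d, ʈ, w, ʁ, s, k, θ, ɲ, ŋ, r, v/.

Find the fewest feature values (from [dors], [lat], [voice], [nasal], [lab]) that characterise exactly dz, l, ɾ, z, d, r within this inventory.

[+voice, −lab, −dors]

/dz, l, ɾ, z, d, r/ are all [+voice], [−labial], [−dorsal], and no other segment in the inventory matches all three values. Dropping any one of them over-generates: [−labial, −dorsal] alone would also admit /tʃ, t, ʈ, s, …/; [+voice, −dorsal] alone would also admit /β, b, v/; [+voice, −labial] alone would also admit /ɡ, ʎ, ɣ, ʁ, …/. No other combination of two listed features picks out exactly this set either, so fewer than three features will not do.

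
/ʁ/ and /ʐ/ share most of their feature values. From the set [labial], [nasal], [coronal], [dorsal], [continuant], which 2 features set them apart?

[coronal], [dorsal]

The two segments share [-labial], [-nasal], [+continuant]. The only features from the list on which they differ: /ʁ/ is [-coronal] while /ʐ/ is [+coronal]; /ʁ/ is [+dorsal] while /ʐ/ is [-dorsal].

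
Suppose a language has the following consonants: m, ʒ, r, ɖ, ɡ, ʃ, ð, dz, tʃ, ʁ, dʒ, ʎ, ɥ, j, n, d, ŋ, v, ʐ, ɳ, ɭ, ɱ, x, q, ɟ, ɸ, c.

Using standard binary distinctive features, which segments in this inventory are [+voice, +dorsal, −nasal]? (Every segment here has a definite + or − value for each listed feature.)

ɡ, ʁ, ʎ, ɥ, j, ɟ

The [+voice] segments are /m, ʒ, r, ɖ, ɡ, ð, dz, ʁ, dʒ, ʎ, ɥ, j, n, d, ŋ, v, ʐ, ɳ, ɭ, ɱ, ɟ/.
Then [+dorsal] gives /ɡ, ʁ, ʎ, ɥ, j, ŋ, ɟ/.
Within that set, [−nasal] leaves /ɡ, ʁ, ʎ, ɥ, j, ɟ/.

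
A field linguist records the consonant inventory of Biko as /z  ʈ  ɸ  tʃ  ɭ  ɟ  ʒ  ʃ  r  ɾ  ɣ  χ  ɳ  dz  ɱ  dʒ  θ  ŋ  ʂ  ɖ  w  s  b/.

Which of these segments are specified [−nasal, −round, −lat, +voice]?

z, ɟ, ʒ, r, ɾ, ɣ, dz, dʒ, ɖ, b

Eliminate segments failing any feature: /ʈ, ɸ, tʃ, ʃ, χ, θ, ʂ, s/ are [−voice]; /ɭ/ is [+lateral]; /ɳ, ɱ, ŋ/ are [+nasal]; /w/ is [+round]. The remaining /z, ɟ, ʒ, r, ɾ, ɣ, dz, dʒ, ɖ, b/ satisfy [−nasal], [−round], [−lateral], [+voice].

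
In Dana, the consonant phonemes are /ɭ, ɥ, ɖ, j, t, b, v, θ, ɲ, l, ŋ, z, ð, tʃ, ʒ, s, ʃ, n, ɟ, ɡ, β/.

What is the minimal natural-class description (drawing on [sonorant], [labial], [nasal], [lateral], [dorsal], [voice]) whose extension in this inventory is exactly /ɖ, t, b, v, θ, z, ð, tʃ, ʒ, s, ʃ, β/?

/ɖ, t, b, v, θ, z, ð, tʃ, ʒ, s, ʃ, β/ are all [−sonorant], [−dorsal], and no other segment in the inventory matches both values. Dropping any one of them over-generates: [−dorsal] alone would also admit /ɭ, l, n/; [−sonorant] alone would also admit /ɟ, ɡ/. No other single listed feature picks out exactly this set either, so fewer than two features will not do.

[−sonorant, −dorsal]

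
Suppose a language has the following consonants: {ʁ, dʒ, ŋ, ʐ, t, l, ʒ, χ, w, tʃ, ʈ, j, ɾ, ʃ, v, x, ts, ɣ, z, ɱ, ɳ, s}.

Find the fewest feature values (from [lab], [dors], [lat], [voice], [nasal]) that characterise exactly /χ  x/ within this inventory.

[−voice, +dors]

Every target segment is [−voice], [+dorsal]; each remaining inventory member fails at least one of these. Each conjunct is needed — [+dorsal] alone would also admit /ʁ, ŋ, w, j, …/; [−voice] alone would also admit /t, tʃ, ʈ, ʃ, …/ — and no other single listed feature has exactly this extension, so two is the minimum.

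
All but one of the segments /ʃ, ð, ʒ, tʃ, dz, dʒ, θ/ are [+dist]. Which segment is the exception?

dz

Every segment except /dz/ is [+distributed]. /dz/ (voiced alveolar affricate) is [−distributed], so it is the exception.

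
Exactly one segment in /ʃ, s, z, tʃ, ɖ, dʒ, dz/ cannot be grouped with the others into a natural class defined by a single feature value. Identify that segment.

[strident] groups all but one: /dz, s, ʃ, tʃ, z, dʒ/ share [+strident] while /ɖ/ (voiced retroflex stop) alone is [-strident]. Removing any other segment would not leave a single-feature class that excludes it.

ɖ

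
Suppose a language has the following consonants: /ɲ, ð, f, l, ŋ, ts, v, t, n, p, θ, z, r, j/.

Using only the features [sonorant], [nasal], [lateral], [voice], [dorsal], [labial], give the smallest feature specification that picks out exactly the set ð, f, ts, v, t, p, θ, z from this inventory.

The target set is precisely the extension of [−sonorant] in this inventory.

[−sonorant]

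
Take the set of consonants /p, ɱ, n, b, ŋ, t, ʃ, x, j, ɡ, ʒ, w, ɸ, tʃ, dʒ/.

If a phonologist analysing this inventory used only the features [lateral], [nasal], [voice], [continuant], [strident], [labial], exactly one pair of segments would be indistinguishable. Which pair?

ŋ, n

On the given features, /ŋ/ and /n/ have an identical profile: [-lateral], [+nasal], [+voice], [-continuant], [-strident], [-labial]. No other two segments in the inventory coincide on all 6 features. (They do differ in [coronal] and [dorsal], which are not among the given features.)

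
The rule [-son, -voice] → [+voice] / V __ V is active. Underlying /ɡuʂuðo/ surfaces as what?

The only segment in the rule's environment that also matches [-son, -voice] is /ʂ/. Applying [+voice] turns the voiceless retroflex fricative into /ʐ/ (voiced retroflex fricative), giving [ɡuʐuðo].

[ɡuʐuðo]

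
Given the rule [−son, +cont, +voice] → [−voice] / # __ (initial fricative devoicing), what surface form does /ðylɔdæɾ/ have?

Only the initial segment /ð/ is both word-initial and matches the structural description. It is a voiced dental fricative, so [−son, +cont, +voice] holds; changing it to [−voice] with all other features held fixed yields /θ/ (voiceless dental fricative). No other segment meets both the structural description and the environment, so the output is [θylɔdæɾ].

[θylɔdæɾ]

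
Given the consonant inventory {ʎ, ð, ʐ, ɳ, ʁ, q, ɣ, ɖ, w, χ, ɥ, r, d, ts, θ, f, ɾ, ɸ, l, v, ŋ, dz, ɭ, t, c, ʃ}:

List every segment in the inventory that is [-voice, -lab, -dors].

ts, θ, t, ʃ

First, the [-voice] segments are /q, χ, ts, θ, f, ɸ, t, c, ʃ/.
Intersecting with [-labial] gives /q, χ, ts, θ, t, c, ʃ/.
Among these, [-dorsal] leaves /ts, θ, t, ʃ/.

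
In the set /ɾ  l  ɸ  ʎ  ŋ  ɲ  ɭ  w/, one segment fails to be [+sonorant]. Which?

ɸ

/ɸ/ is the voiceless bilabial fricative, which is [−sonorant]; the rest — /ŋ, ɲ, ɭ, ɾ, l, ʎ, w/ — are [+sonorant].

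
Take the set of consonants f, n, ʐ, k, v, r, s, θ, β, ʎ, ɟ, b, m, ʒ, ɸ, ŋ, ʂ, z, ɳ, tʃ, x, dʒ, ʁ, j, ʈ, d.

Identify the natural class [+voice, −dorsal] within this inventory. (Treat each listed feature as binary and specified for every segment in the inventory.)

n, ʐ, v, r, β, b, m, ʒ, z, ɳ, dʒ, d

First, the [+voice] segments are /n, ʐ, v, r, β, ʎ, ɟ, b, m, ʒ, ŋ, z, ɳ, dʒ, ʁ, j, d/.
Among these, [−dorsal] leaves /n, ʐ, v, r, β, b, m, ʒ, z, ɳ, dʒ, d/.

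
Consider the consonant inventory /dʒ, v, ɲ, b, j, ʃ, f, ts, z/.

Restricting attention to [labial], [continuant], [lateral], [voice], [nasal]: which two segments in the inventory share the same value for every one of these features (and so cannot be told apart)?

Both /j/ and /z/ are [−labial], [+continuant], [−lateral], [+voice], [−nasal]. Since the list omits [sonorant], [strident] and [dorsal] — which do distinguish the palatal glide from the voiced alveolar fricative — this pair collapses; all other pairs remain distinct.

j, z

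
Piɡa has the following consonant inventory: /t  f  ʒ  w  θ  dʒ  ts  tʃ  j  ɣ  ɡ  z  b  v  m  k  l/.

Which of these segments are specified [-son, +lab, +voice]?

Checking each segment against [-sonorant], [+labial], [+voice]: /b/ (voiced bilabial stop), /v/ (voiced labiodental fricative) satisfy every feature; every other segment in the inventory fails at least one.

b, v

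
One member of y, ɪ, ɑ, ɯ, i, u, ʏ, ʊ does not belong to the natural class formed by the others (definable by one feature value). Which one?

/ɯ, ʊ, ʏ, ɪ, u, i, y/ are all [+high], but /ɑ/ (low back unrounded vowel) is [-high]. No other single segment can be removed to leave a set sharing one feature value that the removed segment lacks, so /ɑ/ is the odd one out.

ɑ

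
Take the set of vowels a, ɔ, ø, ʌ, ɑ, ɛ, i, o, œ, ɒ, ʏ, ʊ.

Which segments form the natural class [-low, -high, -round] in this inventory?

Checking each segment against [-low], [-high], [-round]: /ʌ/ (mid back unrounded lax vowel), /ɛ/ (mid front unrounded lax vowel) satisfy every feature; every other segment in the inventory fails at least one.

ʌ, ɛ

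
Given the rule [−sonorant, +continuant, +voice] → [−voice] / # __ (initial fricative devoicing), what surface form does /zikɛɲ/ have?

Only the initial segment /z/ is both word-initial and matches the structural description. It is a voiced alveolar fricative, so [−sonorant, +continuant, +voice] holds; changing it to [−voice] with all other features held fixed yields /s/ (voiceless alveolar fricative). No other segment meets both the structural description and the environment, so the output is [sikɛɲ].

[sikɛɲ]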